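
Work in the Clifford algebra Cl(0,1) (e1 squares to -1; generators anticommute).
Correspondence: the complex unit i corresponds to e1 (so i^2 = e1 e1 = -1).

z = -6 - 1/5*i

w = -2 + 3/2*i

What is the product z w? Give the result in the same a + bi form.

In blades: z = -6 - 1/5*e1, w = -2 + 3/2*e1.
Distribute z over w term by term (generator squares from the signature, products reordered to ascending indices): (-6)*w = 12 - 9*e1; (-1/5*e1)*w = 3/10 + 2/5*e1.
Sum: 123/10 - 43/5*e1; translating back through the correspondence:
Answer: 123/10 - 43/5*i


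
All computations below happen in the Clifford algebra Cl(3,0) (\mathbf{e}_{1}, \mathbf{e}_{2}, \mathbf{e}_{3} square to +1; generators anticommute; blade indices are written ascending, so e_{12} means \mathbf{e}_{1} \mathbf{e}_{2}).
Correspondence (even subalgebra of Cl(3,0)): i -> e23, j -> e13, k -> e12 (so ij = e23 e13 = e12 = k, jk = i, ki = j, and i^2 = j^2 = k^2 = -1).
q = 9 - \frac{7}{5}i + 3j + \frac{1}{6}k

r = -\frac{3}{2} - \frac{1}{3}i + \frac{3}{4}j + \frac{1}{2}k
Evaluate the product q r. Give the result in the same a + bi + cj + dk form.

In blades: q = 9 + \frac{1}{6} e_{12} + 3 e_{13} - \frac{7}{5} e_{23}, r = -\frac{3}{2} + \frac{1}{2} e_{12} + \frac{3}{4} e_{13} - \frac{1}{3} e_{23}.
Distribute q over r term by term (generator squares from the signature, products reordered to ascending indices): (9)*r = -\frac{27}{2} + \frac{9}{2} e_{12} + \frac{27}{4} e_{13} - 3 e_{23}; (\frac{1}{6} e_{12})*r = -\frac{1}{12} - \frac{1}{4} e_{12} - \frac{1}{18} e_{13} - \frac{1}{8} e_{23}; (3 e_{13})*r = -\frac{9}{4} + e_{12} - \frac{9}{2} e_{13} + \frac{3}{2} e_{23}; (-\frac{7}{5} e_{23})*r = -\frac{7}{15} - \frac{21}{20} e_{12} + \frac{7}{10} e_{13} + \frac{21}{10} e_{23}.
Sum: -\frac{163}{10} + \frac{21}{5} e_{12} + \frac{521}{180} e_{13} + \frac{19}{40} e_{23}; translating back through the correspondence:
Answer: -\frac{163}{10} + \frac{19}{40}i + \frac{521}{180}j + \frac{21}{5}k


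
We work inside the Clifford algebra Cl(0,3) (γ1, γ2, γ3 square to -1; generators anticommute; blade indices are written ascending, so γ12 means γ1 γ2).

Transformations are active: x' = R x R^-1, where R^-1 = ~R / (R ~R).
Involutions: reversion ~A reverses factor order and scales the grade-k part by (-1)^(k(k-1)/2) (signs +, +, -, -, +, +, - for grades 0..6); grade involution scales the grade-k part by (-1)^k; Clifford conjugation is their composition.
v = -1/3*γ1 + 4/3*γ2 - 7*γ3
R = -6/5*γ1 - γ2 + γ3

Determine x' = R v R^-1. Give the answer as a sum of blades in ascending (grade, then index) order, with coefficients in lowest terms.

~R = -6/5*γ1 - γ2 + γ3, and R ~R = -86/25, so R^-1 = ~R / (-86/25).
R v = 119/15 - 29/15*γ12 + 131/15*γ13 + 17/3*γ23
Answer: 757/129*γ1 + 141/43*γ2 + 308/129*γ3


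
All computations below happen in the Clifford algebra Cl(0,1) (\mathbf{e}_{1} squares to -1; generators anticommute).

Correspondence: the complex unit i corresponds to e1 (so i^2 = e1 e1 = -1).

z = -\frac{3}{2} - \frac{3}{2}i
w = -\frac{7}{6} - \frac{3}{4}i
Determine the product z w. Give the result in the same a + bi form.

In blades: z = -\frac{3}{2} - \frac{3}{2} e_{1}, w = -\frac{7}{6} - \frac{3}{4} e_{1}.
Distribute z over w term by term (generator squares from the signature, products reordered to ascending indices): (-\frac{3}{2})*w = \frac{7}{4} + \frac{9}{8} e_{1}; (-\frac{3}{2} e_{1})*w = -\frac{9}{8} + \frac{7}{4} e_{1}.
Sum: \frac{5}{8} + \frac{23}{8} e_{1}; translating back through the correspondence:
Answer: \frac{5}{8} + \frac{23}{8}i


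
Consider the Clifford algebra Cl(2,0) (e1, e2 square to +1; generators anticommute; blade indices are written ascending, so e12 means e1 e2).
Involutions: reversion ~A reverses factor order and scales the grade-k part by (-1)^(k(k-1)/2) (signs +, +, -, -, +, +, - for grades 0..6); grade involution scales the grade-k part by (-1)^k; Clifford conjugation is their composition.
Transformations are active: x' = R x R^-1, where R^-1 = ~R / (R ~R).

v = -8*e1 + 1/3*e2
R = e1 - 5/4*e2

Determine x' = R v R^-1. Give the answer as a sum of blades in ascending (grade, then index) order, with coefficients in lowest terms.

~R = e1 - 5/4*e2, and R ~R = 41/16, so R^-1 = ~R / (41/16).
R v = -101/12 - 29/3*e12
Answer: 176/123*e1 + 323/41*e2


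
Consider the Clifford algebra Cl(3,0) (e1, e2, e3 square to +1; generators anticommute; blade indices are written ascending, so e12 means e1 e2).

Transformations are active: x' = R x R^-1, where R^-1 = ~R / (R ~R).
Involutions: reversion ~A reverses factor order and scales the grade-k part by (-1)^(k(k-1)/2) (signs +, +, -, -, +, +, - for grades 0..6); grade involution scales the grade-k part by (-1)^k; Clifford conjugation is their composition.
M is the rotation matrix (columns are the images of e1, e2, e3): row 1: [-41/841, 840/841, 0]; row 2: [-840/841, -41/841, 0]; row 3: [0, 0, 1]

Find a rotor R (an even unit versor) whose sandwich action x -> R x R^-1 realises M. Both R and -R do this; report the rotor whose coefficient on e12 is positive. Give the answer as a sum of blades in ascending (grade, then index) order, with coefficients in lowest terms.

Method: write R = a + b12*e12 + b13*e13 + b23*e23 with a^2 + b12^2 + b13^2 + b23^2 = 1 (so R^-1 = ~R). Expanding the columns R e_j ~R gives tr M = 4a^2 - 1 and, from the antisymmetric part, M21 - M12 = -4a*b12, M13 - M31 = 4a*b13, M32 - M23 = -4a*b23.
Here tr M = 759/841, so a^2 = (1 + tr M)/4 = 400/841 and a = ±20/29. Taking a = 20/29: M21 - M12 = -1680/841, M13 - M31 = 0, M32 - M23 = 0, giving b12 = 21/29, b13 = 0, b23 = 0, i.e. R = 20/29 + 21/29*e12.
Its e12 coefficient is already positive.
Answer: 20/29 + 21/29*e12. Sheet selection: the two-to-one cover makes ±R indistinguishable at the matrix level (trace 759/841), so uniqueness comes from the required sign on e12.


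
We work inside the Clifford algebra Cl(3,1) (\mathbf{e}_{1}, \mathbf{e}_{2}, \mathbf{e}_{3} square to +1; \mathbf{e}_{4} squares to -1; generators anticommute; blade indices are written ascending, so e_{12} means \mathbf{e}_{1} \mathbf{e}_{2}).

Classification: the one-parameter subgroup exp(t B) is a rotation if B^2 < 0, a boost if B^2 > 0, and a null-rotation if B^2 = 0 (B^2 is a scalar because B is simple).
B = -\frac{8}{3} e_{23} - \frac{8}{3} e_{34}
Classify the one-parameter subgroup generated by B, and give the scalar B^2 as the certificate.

B^2 term by term: the squares give (-\frac{8}{3})^2*(e_{23})^2 + (-\frac{8}{3})^2*(e_{34})^2 = \frac{64}{9}*(-1) + \frac{64}{9}*(+1) = 0 (each basis 2-blade squares to minus the product of its generators' squares); cross terms between blades sharing an index anticommute and cancel. So B^2 = 0.
Answer: null-rotation, certificate B^2 = 0. Check the certificate: B^2 = 0, and that sign is decisive whatever form B takes.


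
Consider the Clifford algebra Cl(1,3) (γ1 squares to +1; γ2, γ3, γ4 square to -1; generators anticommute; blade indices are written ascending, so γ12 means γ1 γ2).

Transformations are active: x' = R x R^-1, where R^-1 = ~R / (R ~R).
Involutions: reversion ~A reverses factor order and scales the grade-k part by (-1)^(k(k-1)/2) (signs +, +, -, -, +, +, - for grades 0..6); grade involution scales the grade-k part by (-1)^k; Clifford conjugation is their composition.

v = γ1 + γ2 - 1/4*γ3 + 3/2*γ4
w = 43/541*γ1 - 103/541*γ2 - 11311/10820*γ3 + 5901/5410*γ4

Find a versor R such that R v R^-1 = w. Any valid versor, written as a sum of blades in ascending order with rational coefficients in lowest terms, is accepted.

Key observation: q(v) = q(w) = -37/16 (sandwiches preserve the norm), so R = v + w = 584/541*γ1 + 438/541*γ2 - 3504/2705*γ3 + 7008/2705*γ4 works whenever it is invertible — the component of v along it is kept and (v - w)/2 reverses, sending v to w.
Answer: 584/541*γ1 + 438/541*γ2 - 3504/2705*γ3 + 7008/2705*γ4


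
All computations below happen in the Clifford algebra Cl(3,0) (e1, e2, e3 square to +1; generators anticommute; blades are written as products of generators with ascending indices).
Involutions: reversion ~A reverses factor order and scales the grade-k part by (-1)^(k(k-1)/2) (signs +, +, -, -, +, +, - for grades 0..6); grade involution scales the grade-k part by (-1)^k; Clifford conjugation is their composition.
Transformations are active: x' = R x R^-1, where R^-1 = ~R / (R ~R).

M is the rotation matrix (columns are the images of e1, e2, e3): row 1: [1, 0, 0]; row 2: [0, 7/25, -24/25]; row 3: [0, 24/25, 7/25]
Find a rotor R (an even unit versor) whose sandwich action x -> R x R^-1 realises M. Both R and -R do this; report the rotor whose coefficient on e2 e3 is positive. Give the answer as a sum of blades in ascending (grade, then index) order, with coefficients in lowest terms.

Method: write R = a + b12*e1 e2 + b13*e1 e3 + b23*e2 e3 with a^2 + b12^2 + b13^2 + b23^2 = 1 (so R^-1 = ~R). Expanding the columns R e_j ~R gives tr M = 4a^2 - 1 and, from the antisymmetric part, M21 - M12 = -4a*b12, M13 - M31 = 4a*b13, M32 - M23 = -4a*b23.
Here tr M = 39/25, so a^2 = (1 + tr M)/4 = 16/25 and a = ±4/5. Taking a = 4/5: M21 - M12 = 0, M13 - M31 = 0, M32 - M23 = 48/25, giving b12 = 0, b13 = 0, b23 = -3/5, i.e. R = 4/5 - 3/5*e2 e3.
Its e2 e3 coefficient is negative, so report the other preimage -R.
Answer: -4/5 + 3/5*e2 e3. Sheet selection: the two-to-one cover makes ±R indistinguishable at the matrix level (trace 39/25), so uniqueness comes from the required sign on e2 e3.


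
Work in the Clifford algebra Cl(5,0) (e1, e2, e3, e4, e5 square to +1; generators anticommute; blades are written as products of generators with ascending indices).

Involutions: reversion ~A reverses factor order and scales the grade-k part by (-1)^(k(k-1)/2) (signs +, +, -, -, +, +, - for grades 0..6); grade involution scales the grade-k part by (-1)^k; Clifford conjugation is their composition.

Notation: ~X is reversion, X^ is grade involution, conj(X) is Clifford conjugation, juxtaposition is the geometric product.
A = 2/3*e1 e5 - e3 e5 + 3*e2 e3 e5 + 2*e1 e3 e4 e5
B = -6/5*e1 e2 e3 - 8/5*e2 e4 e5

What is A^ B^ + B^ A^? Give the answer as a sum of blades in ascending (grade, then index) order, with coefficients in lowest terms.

first term: -18/5*e1 e5 + 24/5*e3 e4 + 16/5*e1 e2 e3 + 16/15*e1 e2 e4 + 6/5*e1 e2 e5 + 8/5*e2 e3 e4 - 4/5*e2 e3 e5 + 12/5*e2 e4 e5
second term: 18/5*e1 e5 - 24/5*e3 e4 + 16/5*e1 e2 e3 - 16/15*e1 e2 e4 - 6/5*e1 e2 e5 - 8/5*e2 e3 e4 + 4/5*e2 e3 e5 + 12/5*e2 e4 e5
Answer: 32/5*e1 e2 e3 + 24/5*e2 e4 e5


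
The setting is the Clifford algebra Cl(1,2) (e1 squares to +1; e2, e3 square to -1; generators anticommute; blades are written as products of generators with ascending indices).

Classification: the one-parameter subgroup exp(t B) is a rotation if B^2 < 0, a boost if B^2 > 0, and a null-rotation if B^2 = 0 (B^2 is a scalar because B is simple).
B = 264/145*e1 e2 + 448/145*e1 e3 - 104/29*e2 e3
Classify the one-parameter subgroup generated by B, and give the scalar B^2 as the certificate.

B^2 term by term: the squares give (264/145)^2*(e1 e2)^2 + (448/145)^2*(e1 e3)^2 + (-104/29)^2*(e2 e3)^2 = 69696/21025*(+1) + 200704/21025*(+1) + 10816/841*(-1) = 0 (each basis 2-blade squares to minus the product of its generators' squares); cross terms between blades sharing an index anticommute and cancel. So B^2 = 0.
Answer: null-rotation, certificate B^2 = 0. Key observation: B^2 = 0 is a conjugation invariant, so its sign decides the class regardless of the surface form of B.


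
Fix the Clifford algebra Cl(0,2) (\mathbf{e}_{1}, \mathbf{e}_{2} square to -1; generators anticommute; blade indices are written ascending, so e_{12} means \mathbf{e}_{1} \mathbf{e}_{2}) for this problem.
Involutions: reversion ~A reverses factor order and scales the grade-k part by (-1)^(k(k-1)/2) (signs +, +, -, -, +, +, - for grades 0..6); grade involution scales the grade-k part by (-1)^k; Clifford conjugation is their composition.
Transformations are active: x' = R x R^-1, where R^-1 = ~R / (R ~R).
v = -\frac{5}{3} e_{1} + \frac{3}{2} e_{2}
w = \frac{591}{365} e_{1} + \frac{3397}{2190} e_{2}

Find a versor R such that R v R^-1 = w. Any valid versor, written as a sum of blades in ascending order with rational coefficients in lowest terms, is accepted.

Since q(v) = q(w) = -\frac{181}{36}, the sum R = v + w = -\frac{52}{1095} e_{1} + \frac{3341}{1095} e_{2} does the job whenever invertible.
Answer: -\frac{52}{1095} e_{1} + \frac{3341}{1095} e_{2}


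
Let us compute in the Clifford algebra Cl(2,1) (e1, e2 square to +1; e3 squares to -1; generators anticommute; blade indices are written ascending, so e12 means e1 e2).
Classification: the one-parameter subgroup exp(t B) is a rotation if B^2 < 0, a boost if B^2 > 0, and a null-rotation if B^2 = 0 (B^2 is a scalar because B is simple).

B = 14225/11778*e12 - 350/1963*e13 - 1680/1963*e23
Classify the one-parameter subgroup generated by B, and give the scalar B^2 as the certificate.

B^2 term by term: the squares give (14225/11778)^2*(e12)^2 + (-350/1963)^2*(e13)^2 + (-1680/1963)^2*(e23)^2 = 202350625/138721284*(-1) + 122500/3853369*(+1) + 2822400/3853369*(+1) = -25/36 (each basis 2-blade squares to minus the product of its generators' squares); cross terms between blades sharing an index anticommute and cancel. So B^2 = -25/36.
Answer: rotation, certificate B^2 = -25/36. Why this suffices: the scalar -25/36 survives any versor conjugation, so its sign alone determines the class however B is presented.


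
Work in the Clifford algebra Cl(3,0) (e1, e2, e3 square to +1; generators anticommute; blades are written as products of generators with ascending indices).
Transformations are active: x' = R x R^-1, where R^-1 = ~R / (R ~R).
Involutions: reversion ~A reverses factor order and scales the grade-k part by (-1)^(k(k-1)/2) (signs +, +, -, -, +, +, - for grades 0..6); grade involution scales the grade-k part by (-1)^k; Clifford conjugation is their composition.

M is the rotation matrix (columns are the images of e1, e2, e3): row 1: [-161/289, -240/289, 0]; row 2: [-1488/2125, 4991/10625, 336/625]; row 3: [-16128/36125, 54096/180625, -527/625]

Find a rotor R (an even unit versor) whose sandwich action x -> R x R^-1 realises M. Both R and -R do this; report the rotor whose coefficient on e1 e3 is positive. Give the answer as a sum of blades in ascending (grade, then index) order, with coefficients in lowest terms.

Method: write R = a + b12*e1 e2 + b13*e1 e3 + b23*e2 e3 with a^2 + b12^2 + b13^2 + b23^2 = 1 (so R^-1 = ~R). Expanding the columns R e_j ~R gives tr M = 4a^2 - 1 and, from the antisymmetric part, M21 - M12 = -4a*b12, M13 - M31 = 4a*b13, M32 - M23 = -4a*b23.
Here tr M = -168081/180625, so a^2 = (1 + tr M)/4 = 3136/180625 and a = ±56/425. Taking a = 56/425: M21 - M12 = 4704/36125, M13 - M31 = 16128/36125, M32 - M23 = -43008/180625, giving b12 = -21/85, b13 = 72/85, b23 = 192/425, i.e. R = 56/425 - 21/85*e1 e2 + 72/85*e1 e3 + 192/425*e2 e3.
Its e1 e3 coefficient is already positive.
Answer: 56/425 - 21/85*e1 e2 + 72/85*e1 e3 + 192/425*e2 e3. Note: both R and -R realise this M (trace -168081/180625); the covering map identifies them, and the e1 e3-coefficient sign is the tie-breaker.


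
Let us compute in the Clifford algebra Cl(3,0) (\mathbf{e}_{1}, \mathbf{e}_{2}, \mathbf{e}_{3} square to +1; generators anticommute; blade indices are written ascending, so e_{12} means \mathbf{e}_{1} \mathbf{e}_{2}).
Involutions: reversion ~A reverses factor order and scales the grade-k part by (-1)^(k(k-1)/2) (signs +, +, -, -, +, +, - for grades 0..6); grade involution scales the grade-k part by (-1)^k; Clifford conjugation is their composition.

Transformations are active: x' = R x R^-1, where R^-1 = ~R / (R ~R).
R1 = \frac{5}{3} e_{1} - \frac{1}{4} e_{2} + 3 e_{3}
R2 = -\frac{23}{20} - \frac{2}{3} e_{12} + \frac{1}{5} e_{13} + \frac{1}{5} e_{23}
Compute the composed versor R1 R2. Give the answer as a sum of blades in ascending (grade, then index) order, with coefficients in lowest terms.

Distribute over the terms of R1 (each basis-blade product reordered to ascending indices, repeated generators contracted through their squares):
(\frac{5}{3} e_{1}) R2 = -\frac{23}{12} e_{1} - \frac{10}{9} e_{2} + \frac{1}{3} e_{3} + \frac{1}{3} e_{123}
(-\frac{1}{4} e_{2}) R2 = -\frac{1}{6} e_{1} + \frac{23}{80} e_{2} - \frac{1}{20} e_{3} + \frac{1}{20} e_{123}
(3 e_{3}) R2 = -\frac{3}{5} e_{1} - \frac{3}{5} e_{2} - \frac{69}{20} e_{3} - 2 e_{123}
Summing the partial products and collecting blades:
Answer: -\frac{161}{60} e_{1} - \frac{205}{144} e_{2} - \frac{19}{6} e_{3} - \frac{97}{60} e_{123}


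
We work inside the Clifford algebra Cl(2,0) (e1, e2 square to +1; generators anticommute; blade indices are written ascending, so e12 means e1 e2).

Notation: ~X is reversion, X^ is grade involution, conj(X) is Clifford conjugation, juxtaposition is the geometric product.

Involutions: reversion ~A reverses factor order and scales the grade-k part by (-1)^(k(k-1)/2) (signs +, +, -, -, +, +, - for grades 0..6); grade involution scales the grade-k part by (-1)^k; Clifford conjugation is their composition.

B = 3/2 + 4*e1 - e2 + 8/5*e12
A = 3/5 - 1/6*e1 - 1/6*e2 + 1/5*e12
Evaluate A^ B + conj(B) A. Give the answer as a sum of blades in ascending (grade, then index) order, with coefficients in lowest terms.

first term: 27/25 + 131/60*e1 - 53/60*e2 + 32/75*e12
second term: 43/25 - 31/12*e1 - 43/60*e2 + 13/75*e12
Answer: 14/5 - 2/5*e1 - 8/5*e2 + 3/5*e12


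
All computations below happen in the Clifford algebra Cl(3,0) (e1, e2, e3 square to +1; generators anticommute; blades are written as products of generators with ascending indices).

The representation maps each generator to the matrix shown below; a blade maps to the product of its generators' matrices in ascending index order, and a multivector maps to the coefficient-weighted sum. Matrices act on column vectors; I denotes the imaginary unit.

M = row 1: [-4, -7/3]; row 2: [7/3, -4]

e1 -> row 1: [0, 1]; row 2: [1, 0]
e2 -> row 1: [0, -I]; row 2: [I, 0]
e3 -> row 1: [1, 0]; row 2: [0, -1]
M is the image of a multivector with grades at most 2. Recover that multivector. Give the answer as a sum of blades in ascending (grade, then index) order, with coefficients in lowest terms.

Method: 1, rho(e1), rho(e2), rho(e3) form a trace-orthogonal basis of the 2x2 complex matrices (tr(X Y) = 2 if X = Y, else 0), so M = m0*1 + m1*rho(e1) + m2*rho(e2) + m3*rho(e3) with m0 = tr(M)/2 = -4, m1 = tr(M rho(e1))/2 = 0, m2 = tr(M rho(e2))/2 = -7*I/3, m3 = tr(M rho(e3))/2 = 0.
Multiplying table entries, the bivector images are rho(e1 e2) = I*rho(e3), rho(e1 e3) = -I*rho(e2), rho(e2 e3) = I*rho(e1); with real blade coefficients the real parts of m0..m3 are the coefficients of 1, e1, e2, e3 and the imaginary parts give the bivectors (e2 e3: Im m1, e1 e3: -Im m2, e1 e2: Im m3).
Answer: -4 + 7/3*e1 e3


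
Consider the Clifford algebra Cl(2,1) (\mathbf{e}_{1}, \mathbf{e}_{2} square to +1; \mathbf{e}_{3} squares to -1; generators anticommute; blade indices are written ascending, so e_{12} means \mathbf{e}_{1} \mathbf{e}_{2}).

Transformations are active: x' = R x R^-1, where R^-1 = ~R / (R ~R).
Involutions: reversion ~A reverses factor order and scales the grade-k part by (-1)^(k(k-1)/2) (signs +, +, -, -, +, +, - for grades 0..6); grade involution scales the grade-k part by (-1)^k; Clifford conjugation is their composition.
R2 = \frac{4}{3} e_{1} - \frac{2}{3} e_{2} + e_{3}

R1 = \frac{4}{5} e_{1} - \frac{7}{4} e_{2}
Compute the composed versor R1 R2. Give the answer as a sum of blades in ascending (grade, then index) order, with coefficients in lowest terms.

Distribute over the terms of R1 (each basis-blade product reordered to ascending indices, repeated generators contracted through their squares):
(\frac{4}{5} e_{1}) R2 = \frac{16}{15} - \frac{8}{15} e_{12} + \frac{4}{5} e_{13}
(-\frac{7}{4} e_{2}) R2 = \frac{7}{6} + \frac{7}{3} e_{12} - \frac{7}{4} e_{23}
Summing the partial products and collecting blades:
Answer: \frac{67}{30} + \frac{9}{5} e_{12} + \frac{4}{5} e_{13} - \frac{7}{4} e_{23}


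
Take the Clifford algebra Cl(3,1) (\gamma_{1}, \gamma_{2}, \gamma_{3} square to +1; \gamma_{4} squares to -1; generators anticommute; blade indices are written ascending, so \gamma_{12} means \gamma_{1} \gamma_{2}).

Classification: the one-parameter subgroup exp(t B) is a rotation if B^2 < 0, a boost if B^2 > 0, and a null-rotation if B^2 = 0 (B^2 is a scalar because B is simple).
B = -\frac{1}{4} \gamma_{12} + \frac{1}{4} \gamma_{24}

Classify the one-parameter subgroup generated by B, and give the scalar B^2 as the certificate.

B^2 term by term: the squares give (-\frac{1}{4})^2*(\gamma_{12})^2 + (\frac{1}{4})^2*(\gamma_{24})^2 = \frac{1}{16}*(-1) + \frac{1}{16}*(+1) = 0 (each basis 2-blade squares to minus the product of its generators' squares); cross terms between blades sharing an index anticommute and cancel. So B^2 = 0.
Answer: null-rotation, certificate B^2 = 0. Because 0 is invariant under every versor sandwich, the classification follows from its sign alone.


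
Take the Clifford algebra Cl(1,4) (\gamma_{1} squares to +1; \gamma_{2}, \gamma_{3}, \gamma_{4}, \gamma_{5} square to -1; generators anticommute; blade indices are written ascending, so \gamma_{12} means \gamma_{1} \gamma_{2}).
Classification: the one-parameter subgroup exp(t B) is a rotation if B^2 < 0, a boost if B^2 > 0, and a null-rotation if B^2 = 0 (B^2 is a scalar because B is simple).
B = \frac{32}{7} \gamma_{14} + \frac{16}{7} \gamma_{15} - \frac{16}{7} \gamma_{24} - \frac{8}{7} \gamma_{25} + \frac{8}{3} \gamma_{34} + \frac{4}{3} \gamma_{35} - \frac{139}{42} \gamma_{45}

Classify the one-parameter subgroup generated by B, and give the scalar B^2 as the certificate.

B^2 term by term: the squares give (\frac{32}{7})^2*(\gamma_{14})^2 + (\frac{16}{7})^2*(\gamma_{15})^2 + (-\frac{16}{7})^2*(\gamma_{24})^2 + (-\frac{8}{7})^2*(\gamma_{25})^2 + (\frac{8}{3})^2*(\gamma_{34})^2 + (\frac{4}{3})^2*(\gamma_{35})^2 + (-\frac{139}{42})^2*(\gamma_{45})^2 = \frac{1024}{49}*(+1) + \frac{256}{49}*(+1) + \frac{256}{49}*(-1) + \frac{64}{49}*(-1) + \frac{64}{9}*(-1) + \frac{16}{9}*(-1) + \frac{19321}{1764}*(-1) = -\frac{1}{4} (each basis 2-blade squares to minus the product of its generators' squares); cross terms between blades sharing an index anticommute and cancel; the commuting (index-disjoint) pairs give grade-4 terms 2*c*c'*(blade product), which cancel blade by blade — \gamma_{1245}: \frac{512}{49} - \frac{512}{49} = 0; \gamma_{1345}: -\frac{256}{21} + \frac{256}{21} = 0; \gamma_{2345}: \frac{128}{21} - \frac{128}{21} = 0 — confirming B is simple. So B^2 = -\frac{1}{4}.
Answer: rotation, certificate B^2 = -\frac{1}{4}. The scalar -\frac{1}{4} is the complete invariant here: its sign names the subgroup type.


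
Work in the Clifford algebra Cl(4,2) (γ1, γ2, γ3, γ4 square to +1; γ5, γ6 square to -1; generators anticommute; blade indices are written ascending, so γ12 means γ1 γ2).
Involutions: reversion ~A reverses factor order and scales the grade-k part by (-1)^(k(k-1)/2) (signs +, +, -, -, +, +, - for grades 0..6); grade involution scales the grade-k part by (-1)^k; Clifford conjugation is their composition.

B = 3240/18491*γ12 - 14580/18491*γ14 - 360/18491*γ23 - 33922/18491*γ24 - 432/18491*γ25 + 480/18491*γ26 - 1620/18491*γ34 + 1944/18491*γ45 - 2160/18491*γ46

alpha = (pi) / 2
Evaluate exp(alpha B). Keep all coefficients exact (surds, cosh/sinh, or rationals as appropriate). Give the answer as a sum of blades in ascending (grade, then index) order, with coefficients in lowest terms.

B^2 term by term: the squares give (3240/18491)^2*(γ12)^2 + (-14580/18491)^2*(γ14)^2 + (-360/18491)^2*(γ23)^2 + (-33922/18491)^2*(γ24)^2 + (-432/18491)^2*(γ25)^2 + (480/18491)^2*(γ26)^2 + (-1620/18491)^2*(γ34)^2 + (1944/18491)^2*(γ45)^2 + (-2160/18491)^2*(γ46)^2 = 10497600/341917081*(-1) + 212576400/341917081*(-1) + 129600/341917081*(-1) + 1150702084/341917081*(-1) + 186624/341917081*(+1) + 230400/341917081*(+1) + 2624400/341917081*(-1) + 3779136/341917081*(+1) + 4665600/341917081*(+1) = -4 (each basis 2-blade squares to minus the product of its generators' squares); cross terms between blades sharing an index anticommute and cancel; the commuting (index-disjoint) pairs give grade-4 terms 2*c*c'*(blade product), which cancel blade by blade — γ1234: -10497600/341917081 + 10497600/341917081 = 0; γ1245: 12597120/341917081 - 12597120/341917081 = 0; γ1246: -13996800/341917081 + 13996800/341917081 = 0; γ2345: -1399680/341917081 + 1399680/341917081 = 0; γ2346: 1555200/341917081 - 1555200/341917081 = 0; γ2456: -1866240/341917081 + 1866240/341917081 = 0 — confirming B is simple. So B^2 = -4.
B^2 = -4 — since the square is negative, the closed form is circular: l = 2, alpha*l = pi, so exp(alpha B) = cos(pi) + (sin(pi)/2)*B = -1 + (0)*B.
Answer: -1


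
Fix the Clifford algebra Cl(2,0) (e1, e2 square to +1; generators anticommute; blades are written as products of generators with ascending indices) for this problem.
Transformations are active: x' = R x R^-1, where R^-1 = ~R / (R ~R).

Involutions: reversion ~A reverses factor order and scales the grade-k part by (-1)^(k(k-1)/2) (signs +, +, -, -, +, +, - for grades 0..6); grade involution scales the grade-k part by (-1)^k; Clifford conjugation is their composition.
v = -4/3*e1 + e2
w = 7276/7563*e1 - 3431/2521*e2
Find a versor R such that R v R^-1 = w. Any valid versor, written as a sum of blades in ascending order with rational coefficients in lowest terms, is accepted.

The midline construction: v and w both square to 25/9, so reflecting in their sum -936/2521*e1 - 910/2521*e2 exchanges them.
Answer: -936/2521*e1 - 910/2521*e2


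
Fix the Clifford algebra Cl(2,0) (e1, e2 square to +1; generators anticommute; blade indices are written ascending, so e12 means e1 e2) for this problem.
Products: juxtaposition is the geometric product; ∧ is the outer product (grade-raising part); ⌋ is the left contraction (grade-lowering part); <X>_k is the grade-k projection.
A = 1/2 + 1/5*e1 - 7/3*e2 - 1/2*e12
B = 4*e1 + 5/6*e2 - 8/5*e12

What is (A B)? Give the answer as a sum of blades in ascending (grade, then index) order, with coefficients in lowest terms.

step 1: -35/18 - 43/20*e1 + 629/300*e2 + 87/10*e12
Answer: -35/18 - 43/20*e1 + 629/300*e2 + 87/10*e12


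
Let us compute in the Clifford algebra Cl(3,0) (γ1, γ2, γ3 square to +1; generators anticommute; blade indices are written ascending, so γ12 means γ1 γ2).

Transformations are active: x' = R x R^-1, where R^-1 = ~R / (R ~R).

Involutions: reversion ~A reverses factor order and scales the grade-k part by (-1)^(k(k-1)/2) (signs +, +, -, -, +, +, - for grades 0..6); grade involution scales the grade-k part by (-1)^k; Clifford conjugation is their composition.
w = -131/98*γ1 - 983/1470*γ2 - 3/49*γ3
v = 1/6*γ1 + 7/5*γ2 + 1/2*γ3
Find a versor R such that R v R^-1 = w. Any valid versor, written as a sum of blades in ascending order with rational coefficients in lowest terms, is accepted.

Why this works: both vectors square to 1007/450, so q(v) = q(w) and R = v + w = -172/147*γ1 + 215/294*γ2 + 43/98*γ3 carries v to w — its own direction survives, the complement (v - w)/2 flips.
Answer: -172/147*γ1 + 215/294*γ2 + 43/98*γ3


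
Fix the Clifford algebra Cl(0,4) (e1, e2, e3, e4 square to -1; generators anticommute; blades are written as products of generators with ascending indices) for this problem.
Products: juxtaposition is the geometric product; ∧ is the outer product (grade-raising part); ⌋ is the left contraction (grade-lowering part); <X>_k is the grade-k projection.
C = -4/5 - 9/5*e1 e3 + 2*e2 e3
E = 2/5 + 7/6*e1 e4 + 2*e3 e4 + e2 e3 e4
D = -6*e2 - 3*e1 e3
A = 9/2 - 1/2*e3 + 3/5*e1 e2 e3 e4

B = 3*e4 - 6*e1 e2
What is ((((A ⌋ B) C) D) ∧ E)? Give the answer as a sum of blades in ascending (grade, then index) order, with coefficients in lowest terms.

step 1: 27/2*e4 - 27*e1 e2
step 2: -54/5*e4 + 108/5*e1 e2 + 54*e1 e3 + 243/5*e2 e3 - 243/10*e1 e3 e4 + 27*e2 e3 e4
step 3: 162 + 648/5*e1 - 1458/5*e3 - 729/10*e4 + 729/5*e1 e2 - 324/5*e2 e3 - 324/5*e2 e4 + 162*e3 e4 + 324*e1 e2 e3 + 81*e1 e2 e4 + 162/5*e1 e3 e4 + 729/5*e1 e2 e3 e4
step 4: 324/5 + 1296/25*e1 - 2916/25*e3 - 729/25*e4 + 1458/25*e1 e2 + 189*e1 e4 - 648/25*e2 e3 - 648/25*e2 e4 + 1944/5*e3 e4 + 648/5*e1 e2 e3 + 162/5*e1 e2 e4 + 15309/25*e1 e3 e4 + 162*e2 e3 e4 + 10098/25*e1 e2 e3 e4
Answer: 324/5 + 1296/25*e1 - 2916/25*e3 - 729/25*e4 + 1458/25*e1 e2 + 189*e1 e4 - 648/25*e2 e3 - 648/25*e2 e4 + 1944/5*e3 e4 + 648/5*e1 e2 e3 + 162/5*e1 e2 e4 + 15309/25*e1 e3 e4 + 162*e2 e3 e4 + 10098/25*e1 e2 e3 e4


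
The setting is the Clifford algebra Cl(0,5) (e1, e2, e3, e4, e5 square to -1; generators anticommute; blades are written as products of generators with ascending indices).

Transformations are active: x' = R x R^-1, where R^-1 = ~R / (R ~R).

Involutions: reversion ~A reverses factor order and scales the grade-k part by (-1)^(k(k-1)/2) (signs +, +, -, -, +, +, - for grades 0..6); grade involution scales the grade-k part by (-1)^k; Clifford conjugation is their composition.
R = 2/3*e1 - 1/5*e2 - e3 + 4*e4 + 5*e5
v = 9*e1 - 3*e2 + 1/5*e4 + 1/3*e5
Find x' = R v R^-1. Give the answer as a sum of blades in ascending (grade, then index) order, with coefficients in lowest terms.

~R = 2/3*e1 - 1/5*e2 - e3 + 4*e4 + 5*e5, and R ~R = -9559/225, so R^-1 = ~R / (-9559/225).
R v = -136/15 - 1/5*e1 e2 + 9*e1 e3 - 538/15*e1 e4 - 403/9*e1 e5 - 3*e2 e3 + 299/25*e2 e4 + 224/15*e2 e5 - 1/5*e3 e4 - 1/3*e3 e5 + 1/3*e4 e5
Answer: -83311/9559*e1 + 27861/9559*e2 - 4080/9559*e3 + 72041/47795*e4 + 51641/28677*e5


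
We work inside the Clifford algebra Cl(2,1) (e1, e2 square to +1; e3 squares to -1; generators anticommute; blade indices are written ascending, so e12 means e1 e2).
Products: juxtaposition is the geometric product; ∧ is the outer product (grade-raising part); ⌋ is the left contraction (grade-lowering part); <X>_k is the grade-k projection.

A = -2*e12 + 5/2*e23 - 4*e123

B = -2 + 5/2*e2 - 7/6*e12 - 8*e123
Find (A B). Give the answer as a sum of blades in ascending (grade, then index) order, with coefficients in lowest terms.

step 1: 89/3 - 25*e1 - 323/12*e3 + 4*e12 + 155/12*e13 - 5*e23 + 8*e123
Answer: 89/3 - 25*e1 - 323/12*e3 + 4*e12 + 155/12*e13 - 5*e23 + 8*e123


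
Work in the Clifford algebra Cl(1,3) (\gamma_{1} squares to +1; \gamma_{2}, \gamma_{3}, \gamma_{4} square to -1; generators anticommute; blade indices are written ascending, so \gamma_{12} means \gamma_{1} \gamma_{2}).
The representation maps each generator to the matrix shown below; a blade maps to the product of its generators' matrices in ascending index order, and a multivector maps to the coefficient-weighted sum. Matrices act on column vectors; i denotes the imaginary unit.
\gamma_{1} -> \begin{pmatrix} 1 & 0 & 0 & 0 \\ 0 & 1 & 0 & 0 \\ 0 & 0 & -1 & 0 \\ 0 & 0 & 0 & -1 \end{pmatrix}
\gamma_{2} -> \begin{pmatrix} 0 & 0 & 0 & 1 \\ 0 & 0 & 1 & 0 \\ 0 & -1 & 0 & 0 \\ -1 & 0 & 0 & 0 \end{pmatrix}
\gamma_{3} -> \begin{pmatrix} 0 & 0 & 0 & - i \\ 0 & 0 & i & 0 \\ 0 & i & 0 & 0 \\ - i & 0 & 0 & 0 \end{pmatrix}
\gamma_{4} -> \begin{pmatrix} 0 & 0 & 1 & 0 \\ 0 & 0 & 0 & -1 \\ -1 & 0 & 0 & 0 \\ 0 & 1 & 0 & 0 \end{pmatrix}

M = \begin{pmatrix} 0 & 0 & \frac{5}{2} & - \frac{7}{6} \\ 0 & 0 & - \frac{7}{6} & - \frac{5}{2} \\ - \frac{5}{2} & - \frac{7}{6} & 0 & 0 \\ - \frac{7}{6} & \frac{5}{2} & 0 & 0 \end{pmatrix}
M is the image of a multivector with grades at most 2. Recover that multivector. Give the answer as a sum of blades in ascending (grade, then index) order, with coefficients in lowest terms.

Method: the blade images are trace-orthogonal — tr(rho(e_A) rho(e_B)^-1) = 4 if A = B and 0 otherwise — and rho(e_A)^-1 = (e_A)^2 * rho(e_A) with (e_A)^2 = +1 or -1, so the coefficient of e_A in the preimage is (e_A)^2 * tr(M rho(e_A))/4.
Nonzero projections over blades of grade <= 2: \gamma_{4}: (\gamma_{4})^2 = -1, tr(M rho(\gamma_{4})) = -10, coefficient \frac{5}{2}; \gamma_{12}: (\gamma_{12})^2 = +1, tr(M rho(\gamma_{12})) = - \frac{14}{3}, coefficient -\frac{7}{6}. Every other blade of grade <= 2 projects to 0.
Answer: \frac{5}{2} \gamma_{4} - \frac{7}{6} \gamma_{12}


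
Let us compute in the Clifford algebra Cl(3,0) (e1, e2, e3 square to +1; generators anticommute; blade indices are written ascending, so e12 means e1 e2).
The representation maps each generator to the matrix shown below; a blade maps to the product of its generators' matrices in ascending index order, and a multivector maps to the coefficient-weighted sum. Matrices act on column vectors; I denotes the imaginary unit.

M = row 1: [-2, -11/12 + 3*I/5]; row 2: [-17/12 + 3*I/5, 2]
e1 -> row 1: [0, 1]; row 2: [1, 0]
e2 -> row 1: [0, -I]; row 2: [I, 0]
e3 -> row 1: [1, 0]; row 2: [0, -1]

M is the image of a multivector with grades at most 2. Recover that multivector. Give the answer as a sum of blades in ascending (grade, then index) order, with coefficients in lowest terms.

Method: 1, rho(e1), rho(e2), rho(e3) form a trace-orthogonal basis of the 2x2 complex matrices (tr(X Y) = 2 if X = Y, else 0), so M = m0*1 + m1*rho(e1) + m2*rho(e2) + m3*rho(e3) with m0 = tr(M)/2 = 0, m1 = tr(M rho(e1))/2 = -7/6 + 3*I/5, m2 = tr(M rho(e2))/2 = I/4, m3 = tr(M rho(e3))/2 = -2.
Multiplying table entries, the bivector images are rho(e12) = I*rho(e3), rho(e13) = -I*rho(e2), rho(e23) = I*rho(e1); with real blade coefficients the real parts of m0..m3 are the coefficients of 1, e1, e2, e3 and the imaginary parts give the bivectors (e23: Im m1, e13: -Im m2, e12: Im m3).
Answer: -7/6*e1 - 2*e3 - 1/4*e13 + 3/5*e23


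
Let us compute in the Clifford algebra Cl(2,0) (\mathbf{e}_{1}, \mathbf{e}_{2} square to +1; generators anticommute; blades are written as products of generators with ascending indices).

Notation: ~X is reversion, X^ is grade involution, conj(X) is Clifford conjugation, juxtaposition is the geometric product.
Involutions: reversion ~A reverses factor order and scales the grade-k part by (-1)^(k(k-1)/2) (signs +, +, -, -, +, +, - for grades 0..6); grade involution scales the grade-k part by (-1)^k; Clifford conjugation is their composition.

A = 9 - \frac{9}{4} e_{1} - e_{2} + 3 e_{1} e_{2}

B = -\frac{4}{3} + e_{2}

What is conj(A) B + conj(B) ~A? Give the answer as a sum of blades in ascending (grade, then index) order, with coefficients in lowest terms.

first term: -11 - 6 e_{1} + \frac{23}{3} e_{2} + \frac{25}{4} e_{1} e_{2}
second term: -11 - \frac{23}{3} e_{2} + \frac{7}{4} e_{1} e_{2}
Answer: -22 - 6 e_{1} + 8 e_{1} e_{2}


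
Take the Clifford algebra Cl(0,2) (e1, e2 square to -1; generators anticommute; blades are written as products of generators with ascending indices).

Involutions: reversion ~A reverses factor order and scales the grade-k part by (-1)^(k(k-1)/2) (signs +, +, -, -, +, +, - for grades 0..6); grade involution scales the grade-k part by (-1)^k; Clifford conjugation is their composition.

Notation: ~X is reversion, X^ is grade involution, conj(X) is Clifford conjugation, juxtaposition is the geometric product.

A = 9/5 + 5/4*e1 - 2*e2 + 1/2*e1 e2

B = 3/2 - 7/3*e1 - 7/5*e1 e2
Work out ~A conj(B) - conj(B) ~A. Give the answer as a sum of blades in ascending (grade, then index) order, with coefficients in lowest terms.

first term: 29/60 + 131/40*e1 - 71/12*e2 + 1931/300*e1 e2
second term: 29/60 + 71/8*e1 - 1/12*e2 - 869/300*e1 e2
Answer: -28/5*e1 - 35/6*e2 + 28/3*e1 e2


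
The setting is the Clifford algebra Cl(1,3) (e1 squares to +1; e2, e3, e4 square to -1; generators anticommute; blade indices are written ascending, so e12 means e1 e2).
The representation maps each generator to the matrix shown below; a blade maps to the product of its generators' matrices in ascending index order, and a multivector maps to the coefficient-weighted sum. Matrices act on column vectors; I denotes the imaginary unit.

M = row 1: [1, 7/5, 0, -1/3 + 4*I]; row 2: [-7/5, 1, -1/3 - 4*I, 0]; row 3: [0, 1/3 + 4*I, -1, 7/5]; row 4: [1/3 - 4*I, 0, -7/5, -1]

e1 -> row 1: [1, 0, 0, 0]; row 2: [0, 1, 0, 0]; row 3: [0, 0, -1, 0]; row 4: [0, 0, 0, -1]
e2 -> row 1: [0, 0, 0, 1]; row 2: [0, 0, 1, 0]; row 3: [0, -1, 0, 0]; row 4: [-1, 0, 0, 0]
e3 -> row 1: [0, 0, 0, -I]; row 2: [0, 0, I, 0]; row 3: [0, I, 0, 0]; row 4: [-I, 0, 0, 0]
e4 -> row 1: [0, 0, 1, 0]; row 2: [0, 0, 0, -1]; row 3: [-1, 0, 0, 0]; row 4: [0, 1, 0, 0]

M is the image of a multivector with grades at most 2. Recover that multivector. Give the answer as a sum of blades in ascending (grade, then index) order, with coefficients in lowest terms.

Method: the blade images are trace-orthogonal — tr(rho(e_A) rho(e_B)^-1) = 4 if A = B and 0 otherwise — and rho(e_A)^-1 = (e_A)^2 * rho(e_A) with (e_A)^2 = +1 or -1, so the coefficient of e_A in the preimage is (e_A)^2 * tr(M rho(e_A))/4.
Nonzero projections over blades of grade <= 2: e1: (e1)^2 = +1, tr(M rho(e1)) = 4, coefficient 1; e2: (e2)^2 = -1, tr(M rho(e2)) = 4/3, coefficient -1/3; e13: (e13)^2 = +1, tr(M rho(e13)) = -16, coefficient -4; e24: (e24)^2 = -1, tr(M rho(e24)) = -28/5, coefficient 7/5. Every other blade of grade <= 2 projects to 0.
Answer: e1 - 1/3*e2 - 4*e13 + 7/5*e24


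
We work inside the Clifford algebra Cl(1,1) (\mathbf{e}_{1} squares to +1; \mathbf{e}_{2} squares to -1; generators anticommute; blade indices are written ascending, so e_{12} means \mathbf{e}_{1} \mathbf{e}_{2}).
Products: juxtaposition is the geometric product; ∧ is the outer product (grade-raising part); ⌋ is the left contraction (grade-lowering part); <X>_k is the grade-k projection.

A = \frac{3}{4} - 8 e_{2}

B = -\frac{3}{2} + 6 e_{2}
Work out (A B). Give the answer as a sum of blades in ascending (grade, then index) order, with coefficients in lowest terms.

step 1: \frac{375}{8} + \frac{33}{2} e_{2}
Answer: \frac{375}{8} + \frac{33}{2} e_{2}


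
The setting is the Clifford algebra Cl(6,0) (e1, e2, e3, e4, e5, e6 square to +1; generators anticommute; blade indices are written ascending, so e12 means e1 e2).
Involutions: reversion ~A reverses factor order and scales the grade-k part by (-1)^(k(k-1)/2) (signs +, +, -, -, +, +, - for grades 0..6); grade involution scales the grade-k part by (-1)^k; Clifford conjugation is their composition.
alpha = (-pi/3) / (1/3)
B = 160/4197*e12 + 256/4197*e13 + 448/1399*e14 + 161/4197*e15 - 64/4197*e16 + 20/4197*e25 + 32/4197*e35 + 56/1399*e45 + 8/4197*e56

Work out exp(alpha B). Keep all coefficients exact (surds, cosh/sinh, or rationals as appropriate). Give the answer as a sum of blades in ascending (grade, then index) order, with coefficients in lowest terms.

B^2 term by term: the squares give (160/4197)^2*(e12)^2 + (256/4197)^2*(e13)^2 + (448/1399)^2*(e14)^2 + (161/4197)^2*(e15)^2 + (-64/4197)^2*(e16)^2 + (20/4197)^2*(e25)^2 + (32/4197)^2*(e35)^2 + (56/1399)^2*(e45)^2 + (8/4197)^2*(e56)^2 = 25600/17614809*(-1) + 65536/17614809*(-1) + 200704/1957201*(-1) + 25921/17614809*(-1) + 4096/17614809*(-1) + 400/17614809*(-1) + 1024/17614809*(-1) + 3136/1957201*(-1) + 64/17614809*(-1) = -1/9 (each basis 2-blade squares to minus the product of its generators' squares); cross terms between blades sharing an index anticommute and cancel; the commuting (index-disjoint) pairs give grade-4 terms 2*c*c'*(blade product), which cancel blade by blade — e1235: 10240/17614809 - 10240/17614809 = 0; e1245: 17920/5871603 - 17920/5871603 = 0; e1256: 2560/17614809 - 2560/17614809 = 0; e1345: 28672/5871603 - 28672/5871603 = 0; e1356: 4096/17614809 - 4096/17614809 = 0; e1456: 7168/5871603 - 7168/5871603 = 0 — confirming B is simple. So B^2 = -1/9.
B^2 = -1/9 — B^2 < 0, so the exponential closes trigonometrically: l = 1/3, alpha*l = -pi/3, so exp(alpha B) = cos(-pi/3) + (sin(-pi/3)/(1/3))*B = 1/2 + (-3*sqrt(3)/2)*B.
Answer: 1/2 - 80*sqrt(3)/1399*e12 - 128*sqrt(3)/1399*e13 - 672*sqrt(3)/1399*e14 - 161*sqrt(3)/2798*e15 + 32*sqrt(3)/1399*e16 - 10*sqrt(3)/1399*e25 - 16*sqrt(3)/1399*e35 - 84*sqrt(3)/1399*e45 - 4*sqrt(3)/1399*e56


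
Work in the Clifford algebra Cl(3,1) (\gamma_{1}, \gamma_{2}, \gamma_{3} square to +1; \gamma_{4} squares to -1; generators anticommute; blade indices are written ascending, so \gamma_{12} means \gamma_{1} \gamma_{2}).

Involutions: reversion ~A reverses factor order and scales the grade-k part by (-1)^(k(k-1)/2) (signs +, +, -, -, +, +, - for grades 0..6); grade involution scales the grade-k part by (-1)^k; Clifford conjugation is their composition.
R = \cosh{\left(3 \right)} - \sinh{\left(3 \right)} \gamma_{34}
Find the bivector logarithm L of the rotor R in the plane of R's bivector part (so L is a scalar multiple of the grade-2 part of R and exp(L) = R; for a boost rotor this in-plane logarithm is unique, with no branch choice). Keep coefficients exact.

The scalar part of R is \cosh{\left(3 \right)}, giving the rapidity magnitude (cosh is even); the bivector part supplies orientation, its quotient by sinh of the rapidity is the plane, and L = rapidity * plane — unique in that plane, since flipping both signs leaves L unchanged.
Concretely: cosh(rapidity) = \cosh{\left(3 \right)} gives rapidity = ±3, and since rapidity/sinh(rapidity) is even the sign is immaterial: L = (rapidity/sinh(rapidity)) * <R>_2 = (\frac{3}{\sinh{\left(3 \right)}}) * <R>_2.
Answer: -3 \gamma_{34}
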